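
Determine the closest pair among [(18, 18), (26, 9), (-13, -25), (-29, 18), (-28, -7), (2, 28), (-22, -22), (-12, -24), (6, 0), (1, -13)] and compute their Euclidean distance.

Computing all pairwise distances among 10 points:

d((18, 18), (26, 9)) = 12.0416
d((18, 18), (-13, -25)) = 53.0094
d((18, 18), (-29, 18)) = 47.0
d((18, 18), (-28, -7)) = 52.3546
d((18, 18), (2, 28)) = 18.868
d((18, 18), (-22, -22)) = 56.5685
d((18, 18), (-12, -24)) = 51.614
d((18, 18), (6, 0)) = 21.6333
d((18, 18), (1, -13)) = 35.3553
d((26, 9), (-13, -25)) = 51.7397
d((26, 9), (-29, 18)) = 55.7315
d((26, 9), (-28, -7)) = 56.3205
d((26, 9), (2, 28)) = 30.6105
d((26, 9), (-22, -22)) = 57.1402
d((26, 9), (-12, -24)) = 50.3289
d((26, 9), (6, 0)) = 21.9317
d((26, 9), (1, -13)) = 33.3017
d((-13, -25), (-29, 18)) = 45.8803
d((-13, -25), (-28, -7)) = 23.4307
d((-13, -25), (2, 28)) = 55.0818
d((-13, -25), (-22, -22)) = 9.4868
d((-13, -25), (-12, -24)) = 1.4142 <-- minimum
d((-13, -25), (6, 0)) = 31.4006
d((-13, -25), (1, -13)) = 18.4391
d((-29, 18), (-28, -7)) = 25.02
d((-29, 18), (2, 28)) = 32.573
d((-29, 18), (-22, -22)) = 40.6079
d((-29, 18), (-12, -24)) = 45.31
d((-29, 18), (6, 0)) = 39.3573
d((-29, 18), (1, -13)) = 43.1393
d((-28, -7), (2, 28)) = 46.0977
d((-28, -7), (-22, -22)) = 16.1555
d((-28, -7), (-12, -24)) = 23.3452
d((-28, -7), (6, 0)) = 34.7131
d((-28, -7), (1, -13)) = 29.6142
d((2, 28), (-22, -22)) = 55.4617
d((2, 28), (-12, -24)) = 53.8516
d((2, 28), (6, 0)) = 28.2843
d((2, 28), (1, -13)) = 41.0122
d((-22, -22), (-12, -24)) = 10.198
d((-22, -22), (6, 0)) = 35.609
d((-22, -22), (1, -13)) = 24.6982
d((-12, -24), (6, 0)) = 30.0
d((-12, -24), (1, -13)) = 17.0294
d((6, 0), (1, -13)) = 13.9284

Closest pair: (-13, -25) and (-12, -24) with distance 1.4142

The closest pair is (-13, -25) and (-12, -24) with Euclidean distance 1.4142. For 10 points, brute-force pairwise comparison is shown above. For large n, the divide-and-conquer algorithm (sort by x, recurse on halves, check the dividing strip) achieves O(n log n).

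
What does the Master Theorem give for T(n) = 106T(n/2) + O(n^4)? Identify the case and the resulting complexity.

Master Theorem for T(n) = 106T(n/2) + O(n^4):

a = 106, b = 2, c = 4
log_b(a) = log_2(106) = 6.7279

Case 1: c = 4 < log_2(106) = 6.7279
T(n) = O(n^(log_2 106))

For T(n) = 106T(n/2) + O(n^4): log_2(106) = 6.7279. This is Case 1 of the Master Theorem (c < log_b(a), work dominated by leaves), giving O(n^(log_2 106)).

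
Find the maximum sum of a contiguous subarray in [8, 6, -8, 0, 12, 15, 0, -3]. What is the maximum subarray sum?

Using Kadane's algorithm on [8, 6, -8, 0, 12, 15, 0, -3]:

Scanning through the array:
Position 1 (value 6): max_ending_here = 14, max_so_far = 14
Position 2 (value -8): max_ending_here = 6, max_so_far = 14
Position 3 (value 0): max_ending_here = 6, max_so_far = 14
Position 4 (value 12): max_ending_here = 18, max_so_far = 18
Position 5 (value 15): max_ending_here = 33, max_so_far = 33
Position 6 (value 0): max_ending_here = 33, max_so_far = 33
Position 7 (value -3): max_ending_here = 30, max_so_far = 33

Maximum subarray: [8, 6, -8, 0, 12, 15]
Maximum sum: 33

The maximum subarray is [8, 6, -8, 0, 12, 15] with sum 33. This subarray runs from index 0 to index 5.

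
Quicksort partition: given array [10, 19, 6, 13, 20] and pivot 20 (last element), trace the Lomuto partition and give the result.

Lomuto partition with pivot = 20:

Initial array: [10, 19, 6, 13, 20]

arr[0]=10 <= 20: swap with position 0, array becomes [10, 19, 6, 13, 20]
arr[1]=19 <= 20: swap with position 1, array becomes [10, 19, 6, 13, 20]
arr[2]=6 <= 20: swap with position 2, array becomes [10, 19, 6, 13, 20]
arr[3]=13 <= 20: swap with position 3, array becomes [10, 19, 6, 13, 20]

Place pivot at position 4: [10, 19, 6, 13, 20]
Pivot position: 4

After partitioning with pivot 20, the array becomes [10, 19, 6, 13, 20]. The pivot is placed at index 4. All elements to the left of the pivot are <= 20, and all elements to the right are > 20.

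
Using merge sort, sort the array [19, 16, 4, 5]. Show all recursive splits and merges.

Merge sort trace:

Split: [19, 16, 4, 5] -> [19, 16] and [4, 5]
  Split: [19, 16] -> [19] and [16]
  Merge: [19] + [16] -> [16, 19]
  Split: [4, 5] -> [4] and [5]
  Merge: [4] + [5] -> [4, 5]
Merge: [16, 19] + [4, 5] -> [4, 5, 16, 19]

Final sorted array: [4, 5, 16, 19]

The merge sort proceeds by recursively splitting the array and merging sorted halves.
After all merges, the sorted array is [4, 5, 16, 19].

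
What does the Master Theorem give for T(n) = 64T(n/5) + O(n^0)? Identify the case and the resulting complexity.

Master Theorem for T(n) = 64T(n/5) + O(n^0):

a = 64, b = 5, c = 0
log_b(a) = log_5(64) = 2.5841

Case 1: c = 0 < log_5(64) = 2.5841
T(n) = O(n^(log_5 64))

For T(n) = 64T(n/5) + O(n^0): log_5(64) = 2.5841. This is Case 1 of the Master Theorem (c < log_b(a), work dominated by leaves), giving O(n^(log_5 64)).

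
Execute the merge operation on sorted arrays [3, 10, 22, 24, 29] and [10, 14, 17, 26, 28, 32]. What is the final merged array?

Merging process:

Compare 3 vs 10: take 3 from left. Merged: [3]
Compare 10 vs 10: take 10 from left. Merged: [3, 10]
Compare 22 vs 10: take 10 from right. Merged: [3, 10, 10]
Compare 22 vs 14: take 14 from right. Merged: [3, 10, 10, 14]
Compare 22 vs 17: take 17 from right. Merged: [3, 10, 10, 14, 17]
Compare 22 vs 26: take 22 from left. Merged: [3, 10, 10, 14, 17, 22]
Compare 24 vs 26: take 24 from left. Merged: [3, 10, 10, 14, 17, 22, 24]
Compare 29 vs 26: take 26 from right. Merged: [3, 10, 10, 14, 17, 22, 24, 26]
Compare 29 vs 28: take 28 from right. Merged: [3, 10, 10, 14, 17, 22, 24, 26, 28]
Compare 29 vs 32: take 29 from left. Merged: [3, 10, 10, 14, 17, 22, 24, 26, 28, 29]
Append remaining from right: [32]. Merged: [3, 10, 10, 14, 17, 22, 24, 26, 28, 29, 32]

Final merged array: [3, 10, 10, 14, 17, 22, 24, 26, 28, 29, 32]
Total comparisons: 10

The merged array is [3, 10, 10, 14, 17, 22, 24, 26, 28, 29, 32], requiring 10 comparisons. The merge step runs in O(n) time where n is the total number of elements.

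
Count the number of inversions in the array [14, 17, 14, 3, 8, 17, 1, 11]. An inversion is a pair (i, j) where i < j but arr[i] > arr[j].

Finding inversions in [14, 17, 14, 3, 8, 17, 1, 11]:

(0, 3): arr[0]=14 > arr[3]=3
(0, 4): arr[0]=14 > arr[4]=8
(0, 6): arr[0]=14 > arr[6]=1
(0, 7): arr[0]=14 > arr[7]=11
(1, 2): arr[1]=17 > arr[2]=14
(1, 3): arr[1]=17 > arr[3]=3
(1, 4): arr[1]=17 > arr[4]=8
(1, 6): arr[1]=17 > arr[6]=1
(1, 7): arr[1]=17 > arr[7]=11
(2, 3): arr[2]=14 > arr[3]=3
(2, 4): arr[2]=14 > arr[4]=8
(2, 6): arr[2]=14 > arr[6]=1
(2, 7): arr[2]=14 > arr[7]=11
(3, 6): arr[3]=3 > arr[6]=1
(4, 6): arr[4]=8 > arr[6]=1
(5, 6): arr[5]=17 > arr[6]=1
(5, 7): arr[5]=17 > arr[7]=11

Total inversions: 17

The array has 17 inversion(s): (0,3), (0,4), (0,6), (0,7), (1,2), (1,3), (1,4), (1,6), (1,7), (2,3), (2,4), (2,6), (2,7), (3,6), (4,6), (5,6), (5,7). Each pair (i,j) satisfies i < j and arr[i] > arr[j].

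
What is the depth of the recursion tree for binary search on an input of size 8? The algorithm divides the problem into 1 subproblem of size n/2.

For divide and conquer with division factor 2:

Problem sizes at each level:
Level 0: 8
Level 1: 4
Level 2: 2
Level 3: 1

The root is level 0 and the size-1 base case is level 3 (the tree spans levels 0 through 3, i.e. 4 levels counting the root), so the depth is the number of divisions: log_2(8) = 3

The recursion tree depth is log_2(8) = 3. At each level, the problem size is divided by 2, so it takes 3 divisions to reduce to a base case of size 1. The algorithm makes 1 recursive call at each level.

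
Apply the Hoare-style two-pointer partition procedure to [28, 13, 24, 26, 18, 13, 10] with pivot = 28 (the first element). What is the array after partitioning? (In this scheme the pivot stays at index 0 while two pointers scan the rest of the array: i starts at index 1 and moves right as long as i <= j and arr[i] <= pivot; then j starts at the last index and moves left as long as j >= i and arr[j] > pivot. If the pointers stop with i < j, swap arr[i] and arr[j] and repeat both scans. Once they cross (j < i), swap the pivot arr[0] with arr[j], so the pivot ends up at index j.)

Hoare-style two-pointer partition with pivot = 28:

Initial array: [28, 13, 24, 26, 18, 13, 10]

Pointers start at i = 1, j = 6.
i ends at 7, j ends at 6: the pointers have crossed (j < i), so scanning stops.

Swap pivot arr[0] with arr[6] to place pivot at position 6: [10, 13, 24, 26, 18, 13, 28]
Pivot position: 6

After partitioning with pivot 28, the array becomes [10, 13, 24, 26, 18, 13, 28]. The pivot is placed at index 6. All elements to the left of the pivot are <= 28, and all elements to the right are > 28.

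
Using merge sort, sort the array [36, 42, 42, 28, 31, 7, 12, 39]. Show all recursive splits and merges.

Merge sort trace:

Split: [36, 42, 42, 28, 31, 7, 12, 39] -> [36, 42, 42, 28] and [31, 7, 12, 39]
  Split: [36, 42, 42, 28] -> [36, 42] and [42, 28]
    Split: [36, 42] -> [36] and [42]
    Merge: [36] + [42] -> [36, 42]
    Split: [42, 28] -> [42] and [28]
    Merge: [42] + [28] -> [28, 42]
  Merge: [36, 42] + [28, 42] -> [28, 36, 42, 42]
  Split: [31, 7, 12, 39] -> [31, 7] and [12, 39]
    Split: [31, 7] -> [31] and [7]
    Merge: [31] + [7] -> [7, 31]
    Split: [12, 39] -> [12] and [39]
    Merge: [12] + [39] -> [12, 39]
  Merge: [7, 31] + [12, 39] -> [7, 12, 31, 39]
Merge: [28, 36, 42, 42] + [7, 12, 31, 39] -> [7, 12, 28, 31, 36, 39, 42, 42]

Final sorted array: [7, 12, 28, 31, 36, 39, 42, 42]

The merge sort proceeds by recursively splitting the array and merging sorted halves.
After all merges, the sorted array is [7, 12, 28, 31, 36, 39, 42, 42].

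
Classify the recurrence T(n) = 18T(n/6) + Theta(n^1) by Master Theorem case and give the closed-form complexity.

Master Theorem for T(n) = 18T(n/6) + O(n^1):

a = 18, b = 6, c = 1
log_b(a) = log_6(18) = 1.6131

Case 1: c = 1 < log_6(18) = 1.6131
T(n) = O(n^(log_6 18))

For T(n) = 18T(n/6) + O(n^1): log_6(18) = 1.6131. This is Case 1 of the Master Theorem (c < log_b(a), work dominated by leaves), giving O(n^(log_6 18)).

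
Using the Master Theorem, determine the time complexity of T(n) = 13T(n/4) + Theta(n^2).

Master Theorem for T(n) = 13T(n/4) + O(n^2):

a = 13, b = 4, c = 2
log_b(a) = log_4(13) = 1.8502

Case 3: c = 2 > log_4(13) = 1.8502
T(n) = O(n^2) = O(n^2)

For T(n) = 13T(n/4) + O(n^2): log_4(13) = 1.8502. This is Case 3 of the Master Theorem (c > log_b(a), work dominated by root), giving O(n^2).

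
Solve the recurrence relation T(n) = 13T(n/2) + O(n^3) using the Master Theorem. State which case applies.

Master Theorem for T(n) = 13T(n/2) + O(n^3):

a = 13, b = 2, c = 3
log_b(a) = log_2(13) = 3.7004

Case 1: c = 3 < log_2(13) = 3.7004
T(n) = O(n^(log_2 13))

For T(n) = 13T(n/2) + O(n^3): log_2(13) = 3.7004. This is Case 1 of the Master Theorem (c < log_b(a), work dominated by leaves), giving O(n^(log_2 13)).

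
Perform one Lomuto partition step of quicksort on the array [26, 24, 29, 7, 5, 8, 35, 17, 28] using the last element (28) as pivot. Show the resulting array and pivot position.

Lomuto partition with pivot = 28:

Initial array: [26, 24, 29, 7, 5, 8, 35, 17, 28]

arr[0]=26 <= 28: swap with position 0, array becomes [26, 24, 29, 7, 5, 8, 35, 17, 28]
arr[1]=24 <= 28: swap with position 1, array becomes [26, 24, 29, 7, 5, 8, 35, 17, 28]
arr[2]=29 > 28: no swap
arr[3]=7 <= 28: swap with position 2, array becomes [26, 24, 7, 29, 5, 8, 35, 17, 28]
arr[4]=5 <= 28: swap with position 3, array becomes [26, 24, 7, 5, 29, 8, 35, 17, 28]
arr[5]=8 <= 28: swap with position 4, array becomes [26, 24, 7, 5, 8, 29, 35, 17, 28]
arr[6]=35 > 28: no swap
arr[7]=17 <= 28: swap with position 5, array becomes [26, 24, 7, 5, 8, 17, 35, 29, 28]

Place pivot at position 6: [26, 24, 7, 5, 8, 17, 28, 29, 35]
Pivot position: 6

After partitioning with pivot 28, the array becomes [26, 24, 7, 5, 8, 17, 28, 29, 35]. The pivot is placed at index 6. All elements to the left of the pivot are <= 28, and all elements to the right are > 28.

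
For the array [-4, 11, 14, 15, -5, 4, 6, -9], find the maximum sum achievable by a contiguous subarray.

Using Kadane's algorithm on [-4, 11, 14, 15, -5, 4, 6, -9]:

Scanning through the array:
Position 1 (value 11): max_ending_here = 11, max_so_far = 11
Position 2 (value 14): max_ending_here = 25, max_so_far = 25
Position 3 (value 15): max_ending_here = 40, max_so_far = 40
Position 4 (value -5): max_ending_here = 35, max_so_far = 40
Position 5 (value 4): max_ending_here = 39, max_so_far = 40
Position 6 (value 6): max_ending_here = 45, max_so_far = 45
Position 7 (value -9): max_ending_here = 36, max_so_far = 45

Maximum subarray: [11, 14, 15, -5, 4, 6]
Maximum sum: 45

The maximum subarray is [11, 14, 15, -5, 4, 6] with sum 45. This subarray runs from index 1 to index 6.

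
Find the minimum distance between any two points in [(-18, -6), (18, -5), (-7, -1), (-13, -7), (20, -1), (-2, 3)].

Computing all pairwise distances among 6 points:

d((-18, -6), (18, -5)) = 36.0139
d((-18, -6), (-7, -1)) = 12.083
d((-18, -6), (-13, -7)) = 5.099
d((-18, -6), (20, -1)) = 38.3275
d((-18, -6), (-2, 3)) = 18.3576
d((18, -5), (-7, -1)) = 25.318
d((18, -5), (-13, -7)) = 31.0644
d((18, -5), (20, -1)) = 4.4721 <-- minimum
d((18, -5), (-2, 3)) = 21.5407
d((-7, -1), (-13, -7)) = 8.4853
d((-7, -1), (20, -1)) = 27.0
d((-7, -1), (-2, 3)) = 6.4031
d((-13, -7), (20, -1)) = 33.541
d((-13, -7), (-2, 3)) = 14.8661
d((20, -1), (-2, 3)) = 22.3607

Closest pair: (18, -5) and (20, -1) with distance 4.4721

The closest pair is (18, -5) and (20, -1) with Euclidean distance 4.4721. For 6 points, brute-force pairwise comparison is shown above. For large n, the divide-and-conquer algorithm (sort by x, recurse on halves, check the dividing strip) achieves O(n log n).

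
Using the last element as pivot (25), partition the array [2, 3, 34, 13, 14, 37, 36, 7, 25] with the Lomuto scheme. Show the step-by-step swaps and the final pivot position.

Lomuto partition with pivot = 25:

Initial array: [2, 3, 34, 13, 14, 37, 36, 7, 25]

arr[0]=2 <= 25: swap with position 0, array becomes [2, 3, 34, 13, 14, 37, 36, 7, 25]
arr[1]=3 <= 25: swap with position 1, array becomes [2, 3, 34, 13, 14, 37, 36, 7, 25]
arr[2]=34 > 25: no swap
arr[3]=13 <= 25: swap with position 2, array becomes [2, 3, 13, 34, 14, 37, 36, 7, 25]
arr[4]=14 <= 25: swap with position 3, array becomes [2, 3, 13, 14, 34, 37, 36, 7, 25]
arr[5]=37 > 25: no swap
arr[6]=36 > 25: no swap
arr[7]=7 <= 25: swap with position 4, array becomes [2, 3, 13, 14, 7, 37, 36, 34, 25]

Place pivot at position 5: [2, 3, 13, 14, 7, 25, 36, 34, 37]
Pivot position: 5

After partitioning with pivot 25, the array becomes [2, 3, 13, 14, 7, 25, 36, 34, 37]. The pivot is placed at index 5. All elements to the left of the pivot are <= 25, and all elements to the right are > 25.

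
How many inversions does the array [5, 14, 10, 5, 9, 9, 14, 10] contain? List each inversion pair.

Finding inversions in [5, 14, 10, 5, 9, 9, 14, 10]:

(1, 2): arr[1]=14 > arr[2]=10
(1, 3): arr[1]=14 > arr[3]=5
(1, 4): arr[1]=14 > arr[4]=9
(1, 5): arr[1]=14 > arr[5]=9
(1, 7): arr[1]=14 > arr[7]=10
(2, 3): arr[2]=10 > arr[3]=5
(2, 4): arr[2]=10 > arr[4]=9
(2, 5): arr[2]=10 > arr[5]=9
(6, 7): arr[6]=14 > arr[7]=10

Total inversions: 9

The array has 9 inversion(s): (1,2), (1,3), (1,4), (1,5), (1,7), (2,3), (2,4), (2,5), (6,7). Each pair (i,j) satisfies i < j and arr[i] > arr[j].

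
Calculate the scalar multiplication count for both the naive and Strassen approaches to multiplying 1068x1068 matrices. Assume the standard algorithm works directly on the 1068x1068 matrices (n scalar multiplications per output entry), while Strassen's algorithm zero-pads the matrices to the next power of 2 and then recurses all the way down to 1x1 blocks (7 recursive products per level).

Matrix multiplication for 1068x1068 matrices:

Strassen's algorithm requires power-of-2 dimensions. Pad 1068x1068 to 2048x2048 (next power of 2).

Standard algorithm: 1068^3 = 1218186432 multiplications
Strassen's algorithm: 7^(log2(2048)) = 7^11 = 1977326743 multiplications
Difference: 1218186432 - 1977326743 = -759140311 (Strassen uses MORE here due to padding overhead — for small or just-over-power-of-2 n, padding can outweigh the per-level savings)

Standard: 1218186432 multiplications (1068^3). Strassen: 1977326743 multiplications (7^11, after padding to 2048x2048). Strassen reduces 8 recursive multiplications to 7 at each level.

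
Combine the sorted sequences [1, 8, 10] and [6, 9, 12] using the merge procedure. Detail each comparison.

Merging process:

Compare 1 vs 6: take 1 from left. Merged: [1]
Compare 8 vs 6: take 6 from right. Merged: [1, 6]
Compare 8 vs 9: take 8 from left. Merged: [1, 6, 8]
Compare 10 vs 9: take 9 from right. Merged: [1, 6, 8, 9]
Compare 10 vs 12: take 10 from left. Merged: [1, 6, 8, 9, 10]
Append remaining from right: [12]. Merged: [1, 6, 8, 9, 10, 12]

Final merged array: [1, 6, 8, 9, 10, 12]
Total comparisons: 5

The merged array is [1, 6, 8, 9, 10, 12], requiring 5 comparisons. The merge step runs in O(n) time where n is the total number of elements.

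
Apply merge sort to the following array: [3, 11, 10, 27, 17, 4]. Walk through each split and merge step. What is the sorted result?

Merge sort trace:

Split: [3, 11, 10, 27, 17, 4] -> [3, 11, 10] and [27, 17, 4]
  Split: [3, 11, 10] -> [3] and [11, 10]
    Split: [11, 10] -> [11] and [10]
    Merge: [11] + [10] -> [10, 11]
  Merge: [3] + [10, 11] -> [3, 10, 11]
  Split: [27, 17, 4] -> [27] and [17, 4]
    Split: [17, 4] -> [17] and [4]
    Merge: [17] + [4] -> [4, 17]
  Merge: [27] + [4, 17] -> [4, 17, 27]
Merge: [3, 10, 11] + [4, 17, 27] -> [3, 4, 10, 11, 17, 27]

Final sorted array: [3, 4, 10, 11, 17, 27]

The merge sort proceeds by recursively splitting the array and merging sorted halves.
After all merges, the sorted array is [3, 4, 10, 11, 17, 27].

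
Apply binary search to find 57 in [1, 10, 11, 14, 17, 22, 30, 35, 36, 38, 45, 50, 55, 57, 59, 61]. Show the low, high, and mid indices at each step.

Binary search for 57 in [1, 10, 11, 14, 17, 22, 30, 35, 36, 38, 45, 50, 55, 57, 59, 61]:

lo=0, hi=15, mid=7, arr[mid]=35 -> 35 < 57, search right half
lo=8, hi=15, mid=11, arr[mid]=50 -> 50 < 57, search right half
lo=12, hi=15, mid=13, arr[mid]=57 -> Found target at index 13!

Binary search finds 57 at index 13 after 3 comparisons. The search repeatedly halves the search space by comparing with the middle element.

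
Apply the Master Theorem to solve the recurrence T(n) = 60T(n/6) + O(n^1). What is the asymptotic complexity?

Master Theorem for T(n) = 60T(n/6) + O(n^1):

a = 60, b = 6, c = 1
log_b(a) = log_6(60) = 2.2851

Case 1: c = 1 < log_6(60) = 2.2851
T(n) = O(n^(log_6 60))

For T(n) = 60T(n/6) + O(n^1): log_6(60) = 2.2851. This is Case 1 of the Master Theorem (c < log_b(a), work dominated by leaves), giving O(n^(log_6 60)).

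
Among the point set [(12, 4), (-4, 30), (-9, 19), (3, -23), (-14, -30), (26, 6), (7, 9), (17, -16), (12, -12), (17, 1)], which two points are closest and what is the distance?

Computing all pairwise distances among 10 points:

d((12, 4), (-4, 30)) = 30.5287
d((12, 4), (-9, 19)) = 25.807
d((12, 4), (3, -23)) = 28.4605
d((12, 4), (-14, -30)) = 42.8019
d((12, 4), (26, 6)) = 14.1421
d((12, 4), (7, 9)) = 7.0711
d((12, 4), (17, -16)) = 20.6155
d((12, 4), (12, -12)) = 16.0
d((12, 4), (17, 1)) = 5.831 <-- minimum
d((-4, 30), (-9, 19)) = 12.083
d((-4, 30), (3, -23)) = 53.4603
d((-4, 30), (-14, -30)) = 60.8276
d((-4, 30), (26, 6)) = 38.4187
d((-4, 30), (7, 9)) = 23.7065
d((-4, 30), (17, -16)) = 50.5668
d((-4, 30), (12, -12)) = 44.9444
d((-4, 30), (17, 1)) = 35.805
d((-9, 19), (3, -23)) = 43.6807
d((-9, 19), (-14, -30)) = 49.2544
d((-9, 19), (26, 6)) = 37.3363
d((-9, 19), (7, 9)) = 18.868
d((-9, 19), (17, -16)) = 43.6005
d((-9, 19), (12, -12)) = 37.4433
d((-9, 19), (17, 1)) = 31.6228
d((3, -23), (-14, -30)) = 18.3848
d((3, -23), (26, 6)) = 37.0135
d((3, -23), (7, 9)) = 32.249
d((3, -23), (17, -16)) = 15.6525
d((3, -23), (12, -12)) = 14.2127
d((3, -23), (17, 1)) = 27.7849
d((-14, -30), (26, 6)) = 53.8145
d((-14, -30), (7, 9)) = 44.2945
d((-14, -30), (17, -16)) = 34.0147
d((-14, -30), (12, -12)) = 31.6228
d((-14, -30), (17, 1)) = 43.8406
d((26, 6), (7, 9)) = 19.2354
d((26, 6), (17, -16)) = 23.7697
d((26, 6), (12, -12)) = 22.8035
d((26, 6), (17, 1)) = 10.2956
d((7, 9), (17, -16)) = 26.9258
d((7, 9), (12, -12)) = 21.587
d((7, 9), (17, 1)) = 12.8062
d((17, -16), (12, -12)) = 6.4031
d((17, -16), (17, 1)) = 17.0
d((12, -12), (17, 1)) = 13.9284

Closest pair: (12, 4) and (17, 1) with distance 5.831

The closest pair is (12, 4) and (17, 1) with Euclidean distance 5.831. For 10 points, brute-force pairwise comparison is shown above. For large n, the divide-and-conquer algorithm (sort by x, recurse on halves, check the dividing strip) achieves O(n log n).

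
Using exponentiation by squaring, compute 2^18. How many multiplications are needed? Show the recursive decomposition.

Computing 2^18 by squaring (build up from 2^1; each line after the first costs one multiplication):

2^1 = 2
2^2 = (2^1)^2 = 2^2 = 4
2^4 = (2^2)^2 = 4^2 = 16
2^8 = (2^4)^2 = 16^2 = 256
2^9 = 2 * 2^8 = 2 * 256 = 512
2^18 = (2^9)^2 = 512^2 = 262144

Result: 262144
Multiplications needed: 5 (5 lines after 2^1)

2^18 = 262144. Using exponentiation by squaring, this requires 5 multiplications. The key idea: if the exponent is even, square the half-power; if odd, multiply by the base once.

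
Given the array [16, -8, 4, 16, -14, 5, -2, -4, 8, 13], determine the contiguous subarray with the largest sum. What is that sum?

Using Kadane's algorithm on [16, -8, 4, 16, -14, 5, -2, -4, 8, 13]:

Scanning through the array:
Position 1 (value -8): max_ending_here = 8, max_so_far = 16
Position 2 (value 4): max_ending_here = 12, max_so_far = 16
Position 3 (value 16): max_ending_here = 28, max_so_far = 28
Position 4 (value -14): max_ending_here = 14, max_so_far = 28
Position 5 (value 5): max_ending_here = 19, max_so_far = 28
Position 6 (value -2): max_ending_here = 17, max_so_far = 28
Position 7 (value -4): max_ending_here = 13, max_so_far = 28
Position 8 (value 8): max_ending_here = 21, max_so_far = 28
Position 9 (value 13): max_ending_here = 34, max_so_far = 34

Maximum subarray: [16, -8, 4, 16, -14, 5, -2, -4, 8, 13]
Maximum sum: 34

The maximum subarray is [16, -8, 4, 16, -14, 5, -2, -4, 8, 13] with sum 34. This subarray runs from index 0 to index 9.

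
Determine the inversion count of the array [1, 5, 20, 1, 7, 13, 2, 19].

Finding inversions in [1, 5, 20, 1, 7, 13, 2, 19]:

(1, 3): arr[1]=5 > arr[3]=1
(1, 6): arr[1]=5 > arr[6]=2
(2, 3): arr[2]=20 > arr[3]=1
(2, 4): arr[2]=20 > arr[4]=7
(2, 5): arr[2]=20 > arr[5]=13
(2, 6): arr[2]=20 > arr[6]=2
(2, 7): arr[2]=20 > arr[7]=19
(4, 6): arr[4]=7 > arr[6]=2
(5, 6): arr[5]=13 > arr[6]=2

Total inversions: 9

The array has 9 inversion(s): (1,3), (1,6), (2,3), (2,4), (2,5), (2,6), (2,7), (4,6), (5,6). Each pair (i,j) satisfies i < j and arr[i] > arr[j].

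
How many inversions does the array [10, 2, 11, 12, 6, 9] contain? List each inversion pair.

Finding inversions in [10, 2, 11, 12, 6, 9]:

(0, 1): arr[0]=10 > arr[1]=2
(0, 4): arr[0]=10 > arr[4]=6
(0, 5): arr[0]=10 > arr[5]=9
(2, 4): arr[2]=11 > arr[4]=6
(2, 5): arr[2]=11 > arr[5]=9
(3, 4): arr[3]=12 > arr[4]=6
(3, 5): arr[3]=12 > arr[5]=9

Total inversions: 7

The array has 7 inversion(s): (0,1), (0,4), (0,5), (2,4), (2,5), (3,4), (3,5). Each pair (i,j) satisfies i < j and arr[i] > arr[j].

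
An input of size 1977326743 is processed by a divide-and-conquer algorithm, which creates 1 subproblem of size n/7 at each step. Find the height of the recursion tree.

For divide and conquer with division factor 7:

Problem sizes at each level:
Level 0: 1977326743
Level 1: 282475249
Level 2: 40353607
Level 3: 5764801
Level 4: 823543
Level 5: 117649
Level 6: 16807
Level 7: 2401
Level 8: 343
Level 9: 49
Level 10: 7
Level 11: 1

The root is level 0 and the size-1 base case is level 11 (the tree spans levels 0 through 11, i.e. 12 levels counting the root), so the depth is the number of divisions: log_7(1977326743) = 11

The recursion tree depth is log_7(1977326743) = 11. At each level, the problem size is divided by 7, so it takes 11 divisions to reduce to a base case of size 1. The algorithm makes 1 recursive call at each level.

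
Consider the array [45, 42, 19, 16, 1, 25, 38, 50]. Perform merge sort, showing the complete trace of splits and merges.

Merge sort trace:

Split: [45, 42, 19, 16, 1, 25, 38, 50] -> [45, 42, 19, 16] and [1, 25, 38, 50]
  Split: [45, 42, 19, 16] -> [45, 42] and [19, 16]
    Split: [45, 42] -> [45] and [42]
    Merge: [45] + [42] -> [42, 45]
    Split: [19, 16] -> [19] and [16]
    Merge: [19] + [16] -> [16, 19]
  Merge: [42, 45] + [16, 19] -> [16, 19, 42, 45]
  Split: [1, 25, 38, 50] -> [1, 25] and [38, 50]
    Split: [1, 25] -> [1] and [25]
    Merge: [1] + [25] -> [1, 25]
    Split: [38, 50] -> [38] and [50]
    Merge: [38] + [50] -> [38, 50]
  Merge: [1, 25] + [38, 50] -> [1, 25, 38, 50]
Merge: [16, 19, 42, 45] + [1, 25, 38, 50] -> [1, 16, 19, 25, 38, 42, 45, 50]

Final sorted array: [1, 16, 19, 25, 38, 42, 45, 50]

The merge sort proceeds by recursively splitting the array and merging sorted halves.
After all merges, the sorted array is [1, 16, 19, 25, 38, 42, 45, 50].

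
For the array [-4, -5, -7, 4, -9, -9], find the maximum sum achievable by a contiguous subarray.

Using Kadane's algorithm on [-4, -5, -7, 4, -9, -9]:

Scanning through the array:
Position 1 (value -5): max_ending_here = -5, max_so_far = -4
Position 2 (value -7): max_ending_here = -7, max_so_far = -4
Position 3 (value 4): max_ending_here = 4, max_so_far = 4
Position 4 (value -9): max_ending_here = -5, max_so_far = 4
Position 5 (value -9): max_ending_here = -9, max_so_far = 4

Maximum subarray: [4]
Maximum sum: 4

The maximum subarray is [4] with sum 4. This subarray runs from index 3 to index 3.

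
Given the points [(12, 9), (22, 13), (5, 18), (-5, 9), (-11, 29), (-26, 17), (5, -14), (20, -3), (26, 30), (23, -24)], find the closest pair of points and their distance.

Computing all pairwise distances among 10 points:

d((12, 9), (22, 13)) = 10.7703 <-- minimum
d((12, 9), (5, 18)) = 11.4018
d((12, 9), (-5, 9)) = 17.0
d((12, 9), (-11, 29)) = 30.4795
d((12, 9), (-26, 17)) = 38.833
d((12, 9), (5, -14)) = 24.0416
d((12, 9), (20, -3)) = 14.4222
d((12, 9), (26, 30)) = 25.2389
d((12, 9), (23, -24)) = 34.7851
d((22, 13), (5, 18)) = 17.72
d((22, 13), (-5, 9)) = 27.2947
d((22, 13), (-11, 29)) = 36.6742
d((22, 13), (-26, 17)) = 48.1664
d((22, 13), (5, -14)) = 31.9061
d((22, 13), (20, -3)) = 16.1245
d((22, 13), (26, 30)) = 17.4642
d((22, 13), (23, -24)) = 37.0135
d((5, 18), (-5, 9)) = 13.4536
d((5, 18), (-11, 29)) = 19.4165
d((5, 18), (-26, 17)) = 31.0161
d((5, 18), (5, -14)) = 32.0
d((5, 18), (20, -3)) = 25.807
d((5, 18), (26, 30)) = 24.1868
d((5, 18), (23, -24)) = 45.6946
d((-5, 9), (-11, 29)) = 20.8806
d((-5, 9), (-26, 17)) = 22.4722
d((-5, 9), (5, -14)) = 25.0799
d((-5, 9), (20, -3)) = 27.7308
d((-5, 9), (26, 30)) = 37.4433
d((-5, 9), (23, -24)) = 43.2782
d((-11, 29), (-26, 17)) = 19.2094
d((-11, 29), (5, -14)) = 45.8803
d((-11, 29), (20, -3)) = 44.5533
d((-11, 29), (26, 30)) = 37.0135
d((-11, 29), (23, -24)) = 62.9682
d((-26, 17), (5, -14)) = 43.8406
d((-26, 17), (20, -3)) = 50.1597
d((-26, 17), (26, 30)) = 53.6004
d((-26, 17), (23, -24)) = 63.8905
d((5, -14), (20, -3)) = 18.6011
d((5, -14), (26, 30)) = 48.7545
d((5, -14), (23, -24)) = 20.5913
d((20, -3), (26, 30)) = 33.541
d((20, -3), (23, -24)) = 21.2132
d((26, 30), (23, -24)) = 54.0833

Closest pair: (12, 9) and (22, 13) with distance 10.7703

The closest pair is (12, 9) and (22, 13) with Euclidean distance 10.7703. For 10 points, brute-force pairwise comparison is shown above. For large n, the divide-and-conquer algorithm (sort by x, recurse on halves, check the dividing strip) achieves O(n log n).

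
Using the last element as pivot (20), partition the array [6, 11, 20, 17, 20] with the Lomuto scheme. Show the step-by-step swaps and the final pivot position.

Lomuto partition with pivot = 20:

Initial array: [6, 11, 20, 17, 20]

arr[0]=6 <= 20: swap with position 0, array becomes [6, 11, 20, 17, 20]
arr[1]=11 <= 20: swap with position 1, array becomes [6, 11, 20, 17, 20]
arr[2]=20 <= 20: swap with position 2, array becomes [6, 11, 20, 17, 20]
arr[3]=17 <= 20: swap with position 3, array becomes [6, 11, 20, 17, 20]

Place pivot at position 4: [6, 11, 20, 17, 20]
Pivot position: 4

After partitioning with pivot 20, the array becomes [6, 11, 20, 17, 20]. The pivot is placed at index 4. All elements to the left of the pivot are <= 20, and all elements to the right are > 20.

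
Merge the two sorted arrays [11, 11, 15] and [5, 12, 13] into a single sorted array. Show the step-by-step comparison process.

Merging process:

Compare 11 vs 5: take 5 from right. Merged: [5]
Compare 11 vs 12: take 11 from left. Merged: [5, 11]
Compare 11 vs 12: take 11 from left. Merged: [5, 11, 11]
Compare 15 vs 12: take 12 from right. Merged: [5, 11, 11, 12]
Compare 15 vs 13: take 13 from right. Merged: [5, 11, 11, 12, 13]
Append remaining from left: [15]. Merged: [5, 11, 11, 12, 13, 15]

Final merged array: [5, 11, 11, 12, 13, 15]
Total comparisons: 5

The merged array is [5, 11, 11, 12, 13, 15], requiring 5 comparisons. The merge step runs in O(n) time where n is the total number of elements.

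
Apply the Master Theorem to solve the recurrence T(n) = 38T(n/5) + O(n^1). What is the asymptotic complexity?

Master Theorem for T(n) = 38T(n/5) + O(n^1):

a = 38, b = 5, c = 1
log_b(a) = log_5(38) = 2.2602

Case 1: c = 1 < log_5(38) = 2.2602
T(n) = O(n^(log_5 38))

For T(n) = 38T(n/5) + O(n^1): log_5(38) = 2.2602. This is Case 1 of the Master Theorem (c < log_b(a), work dominated by leaves), giving O(n^(log_5 38)).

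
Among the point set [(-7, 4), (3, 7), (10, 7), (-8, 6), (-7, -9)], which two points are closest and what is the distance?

Computing all pairwise distances among 5 points:

d((-7, 4), (3, 7)) = 10.4403
d((-7, 4), (10, 7)) = 17.2627
d((-7, 4), (-8, 6)) = 2.2361 <-- minimum
d((-7, 4), (-7, -9)) = 13.0
d((3, 7), (10, 7)) = 7.0
d((3, 7), (-8, 6)) = 11.0454
d((3, 7), (-7, -9)) = 18.868
d((10, 7), (-8, 6)) = 18.0278
d((10, 7), (-7, -9)) = 23.3452
d((-8, 6), (-7, -9)) = 15.0333

Closest pair: (-7, 4) and (-8, 6) with distance 2.2361

The closest pair is (-7, 4) and (-8, 6) with Euclidean distance 2.2361. For 5 points, brute-force pairwise comparison is shown above. For large n, the divide-and-conquer algorithm (sort by x, recurse on halves, check the dividing strip) achieves O(n log n).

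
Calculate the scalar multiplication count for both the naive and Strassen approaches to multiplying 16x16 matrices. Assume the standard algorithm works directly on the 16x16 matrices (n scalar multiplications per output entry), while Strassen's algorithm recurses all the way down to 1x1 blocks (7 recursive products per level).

Matrix multiplication for 16x16 matrices:

Standard algorithm: 16^3 = 4096 multiplications
Strassen's algorithm: 7^(log2(16)) = 7^4 = 2401 multiplications
Savings: 4096 - 2401 = 1695 multiplications

Standard: 4096 multiplications (16^3). Strassen: 2401 multiplications (7^4). Strassen reduces 8 recursive multiplications to 7 at each level.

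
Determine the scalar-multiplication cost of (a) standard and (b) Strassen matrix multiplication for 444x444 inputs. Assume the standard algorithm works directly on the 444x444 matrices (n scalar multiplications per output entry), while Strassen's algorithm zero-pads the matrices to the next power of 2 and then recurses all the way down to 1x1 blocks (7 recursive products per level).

Matrix multiplication for 444x444 matrices:

Strassen's algorithm requires power-of-2 dimensions. Pad 444x444 to 512x512 (next power of 2).

Standard algorithm: 444^3 = 87528384 multiplications
Strassen's algorithm: 7^(log2(512)) = 7^9 = 40353607 multiplications
Savings: 87528384 - 40353607 = 47174777 multiplications

Standard: 87528384 multiplications (444^3). Strassen: 40353607 multiplications (7^9, after padding to 512x512). Strassen reduces 8 recursive multiplications to 7 at each level.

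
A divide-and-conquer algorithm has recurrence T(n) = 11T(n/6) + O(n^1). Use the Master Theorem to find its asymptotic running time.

Master Theorem for T(n) = 11T(n/6) + O(n^1):

a = 11, b = 6, c = 1
log_b(a) = log_6(11) = 1.3383

Case 1: c = 1 < log_6(11) = 1.3383
T(n) = O(n^(log_6 11))

For T(n) = 11T(n/6) + O(n^1): log_6(11) = 1.3383. This is Case 1 of the Master Theorem (c < log_b(a), work dominated by leaves), giving O(n^(log_6 11)).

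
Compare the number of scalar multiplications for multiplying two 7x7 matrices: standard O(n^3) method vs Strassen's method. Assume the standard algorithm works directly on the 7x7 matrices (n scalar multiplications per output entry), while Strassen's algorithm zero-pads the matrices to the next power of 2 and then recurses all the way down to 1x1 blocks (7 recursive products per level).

Matrix multiplication for 7x7 matrices:

Strassen's algorithm requires power-of-2 dimensions. Pad 7x7 to 8x8 (next power of 2).

Standard algorithm: 7^3 = 343 multiplications
Strassen's algorithm: 7^(log2(8)) = 7^3 = 343 multiplications
Savings: 343 - 343 = 0 multiplications

Standard: 343 multiplications (7^3). Strassen: 343 multiplications (7^3, after padding to 8x8). Strassen reduces 8 recursive multiplications to 7 at each level.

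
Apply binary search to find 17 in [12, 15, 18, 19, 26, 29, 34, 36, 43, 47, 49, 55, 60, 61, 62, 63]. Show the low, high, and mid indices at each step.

Binary search for 17 in [12, 15, 18, 19, 26, 29, 34, 36, 43, 47, 49, 55, 60, 61, 62, 63]:

lo=0, hi=15, mid=7, arr[mid]=36 -> 36 > 17, search left half
lo=0, hi=6, mid=3, arr[mid]=19 -> 19 > 17, search left half
lo=0, hi=2, mid=1, arr[mid]=15 -> 15 < 17, search right half
lo=2, hi=2, mid=2, arr[mid]=18 -> 18 > 17, search left half
lo=2 > hi=1, target 17 not found

Binary search determines that 17 is not in the array after 4 comparisons. The search space was exhausted without finding the target.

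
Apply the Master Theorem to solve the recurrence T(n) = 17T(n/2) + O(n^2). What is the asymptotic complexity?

Master Theorem for T(n) = 17T(n/2) + O(n^2):

a = 17, b = 2, c = 2
log_b(a) = log_2(17) = 4.0875

Case 1: c = 2 < log_2(17) = 4.0875
T(n) = O(n^(log_2 17))

For T(n) = 17T(n/2) + O(n^2): log_2(17) = 4.0875. This is Case 1 of the Master Theorem (c < log_b(a), work dominated by leaves), giving O(n^(log_2 17)).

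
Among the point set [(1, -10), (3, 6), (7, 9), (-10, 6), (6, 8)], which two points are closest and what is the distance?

Computing all pairwise distances among 5 points:

d((1, -10), (3, 6)) = 16.1245
d((1, -10), (7, 9)) = 19.9249
d((1, -10), (-10, 6)) = 19.4165
d((1, -10), (6, 8)) = 18.6815
d((3, 6), (7, 9)) = 5.0
d((3, 6), (-10, 6)) = 13.0
d((3, 6), (6, 8)) = 3.6056
d((7, 9), (-10, 6)) = 17.2627
d((7, 9), (6, 8)) = 1.4142 <-- minimum
d((-10, 6), (6, 8)) = 16.1245

Closest pair: (7, 9) and (6, 8) with distance 1.4142

The closest pair is (7, 9) and (6, 8) with Euclidean distance 1.4142. For 5 points, brute-force pairwise comparison is shown above. For large n, the divide-and-conquer algorithm (sort by x, recurse on halves, check the dividing strip) achieves O(n log n).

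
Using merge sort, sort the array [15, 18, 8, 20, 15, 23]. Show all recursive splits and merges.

Merge sort trace:

Split: [15, 18, 8, 20, 15, 23] -> [15, 18, 8] and [20, 15, 23]
  Split: [15, 18, 8] -> [15] and [18, 8]
    Split: [18, 8] -> [18] and [8]
    Merge: [18] + [8] -> [8, 18]
  Merge: [15] + [8, 18] -> [8, 15, 18]
  Split: [20, 15, 23] -> [20] and [15, 23]
    Split: [15, 23] -> [15] and [23]
    Merge: [15] + [23] -> [15, 23]
  Merge: [20] + [15, 23] -> [15, 20, 23]
Merge: [8, 15, 18] + [15, 20, 23] -> [8, 15, 15, 18, 20, 23]

Final sorted array: [8, 15, 15, 18, 20, 23]

The merge sort proceeds by recursively splitting the array and merging sorted halves.
After all merges, the sorted array is [8, 15, 15, 18, 20, 23].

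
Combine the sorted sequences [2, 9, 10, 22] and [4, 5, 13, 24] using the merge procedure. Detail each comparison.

Merging process:

Compare 2 vs 4: take 2 from left. Merged: [2]
Compare 9 vs 4: take 4 from right. Merged: [2, 4]
Compare 9 vs 5: take 5 from right. Merged: [2, 4, 5]
Compare 9 vs 13: take 9 from left. Merged: [2, 4, 5, 9]
Compare 10 vs 13: take 10 from left. Merged: [2, 4, 5, 9, 10]
Compare 22 vs 13: take 13 from right. Merged: [2, 4, 5, 9, 10, 13]
Compare 22 vs 24: take 22 from left. Merged: [2, 4, 5, 9, 10, 13, 22]
Append remaining from right: [24]. Merged: [2, 4, 5, 9, 10, 13, 22, 24]

Final merged array: [2, 4, 5, 9, 10, 13, 22, 24]
Total comparisons: 7

The merged array is [2, 4, 5, 9, 10, 13, 22, 24], requiring 7 comparisons. The merge step runs in O(n) time where n is the total number of elements.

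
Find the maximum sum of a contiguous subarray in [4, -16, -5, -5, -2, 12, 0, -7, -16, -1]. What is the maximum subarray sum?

Using Kadane's algorithm on [4, -16, -5, -5, -2, 12, 0, -7, -16, -1]:

Scanning through the array:
Position 1 (value -16): max_ending_here = -12, max_so_far = 4
Position 2 (value -5): max_ending_here = -5, max_so_far = 4
Position 3 (value -5): max_ending_here = -5, max_so_far = 4
Position 4 (value -2): max_ending_here = -2, max_so_far = 4
Position 5 (value 12): max_ending_here = 12, max_so_far = 12
Position 6 (value 0): max_ending_here = 12, max_so_far = 12
Position 7 (value -7): max_ending_here = 5, max_so_far = 12
Position 8 (value -16): max_ending_here = -11, max_so_far = 12
Position 9 (value -1): max_ending_here = -1, max_so_far = 12

Maximum subarray: [12]
Maximum sum: 12

The maximum subarray is [12] with sum 12. This subarray runs from index 5 to index 5.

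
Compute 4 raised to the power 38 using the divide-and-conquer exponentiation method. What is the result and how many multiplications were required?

Computing 4^38 by squaring (build up from 4^1; each line after the first costs one multiplication):

4^1 = 4
4^2 = (4^1)^2 = 4^2 = 16
4^4 = (4^2)^2 = 16^2 = 256
4^8 = (4^4)^2 = 256^2 = 65536
4^9 = 4 * 4^8 = 4 * 65536 = 262144
4^18 = (4^9)^2 = 262144^2 = 68719476736
4^19 = 4 * 4^18 = 4 * 68719476736 = 274877906944
4^38 = (4^19)^2 = 274877906944^2 = 75557863725914323419136

Result: 75557863725914323419136
Multiplications needed: 7 (7 lines after 4^1)

4^38 = 75557863725914323419136. Using exponentiation by squaring, this requires 7 multiplications. The key idea: if the exponent is even, square the half-power; if odd, multiply by the base once.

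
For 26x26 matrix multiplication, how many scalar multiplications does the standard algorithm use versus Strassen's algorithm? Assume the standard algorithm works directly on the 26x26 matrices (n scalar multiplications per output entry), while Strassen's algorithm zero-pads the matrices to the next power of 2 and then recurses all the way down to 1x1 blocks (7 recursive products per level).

Matrix multiplication for 26x26 matrices:

Strassen's algorithm requires power-of-2 dimensions. Pad 26x26 to 32x32 (next power of 2).

Standard algorithm: 26^3 = 17576 multiplications
Strassen's algorithm: 7^(log2(32)) = 7^5 = 16807 multiplications
Savings: 17576 - 16807 = 769 multiplications

Standard: 17576 multiplications (26^3). Strassen: 16807 multiplications (7^5, after padding to 32x32). Strassen reduces 8 recursive multiplications to 7 at each level.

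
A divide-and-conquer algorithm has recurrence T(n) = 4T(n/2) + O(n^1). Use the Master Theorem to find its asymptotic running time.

Master Theorem for T(n) = 4T(n/2) + O(n^1):

a = 4, b = 2, c = 1
log_b(a) = log_2(4) = 2.0000

Case 1: c = 1 < log_2(4) = 2.0000
T(n) = O(n^(log_2 4)) = O(n^2)

For T(n) = 4T(n/2) + O(n^1): log_2(4) = 2.0000. This is Case 1 of the Master Theorem (c < log_b(a), work dominated by leaves), giving O(n^2).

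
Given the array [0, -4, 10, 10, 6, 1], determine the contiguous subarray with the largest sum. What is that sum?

Using Kadane's algorithm on [0, -4, 10, 10, 6, 1]:

Scanning through the array:
Position 1 (value -4): max_ending_here = -4, max_so_far = 0
Position 2 (value 10): max_ending_here = 10, max_so_far = 10
Position 3 (value 10): max_ending_here = 20, max_so_far = 20
Position 4 (value 6): max_ending_here = 26, max_so_far = 26
Position 5 (value 1): max_ending_here = 27, max_so_far = 27

Maximum subarray: [10, 10, 6, 1]
Maximum sum: 27

The maximum subarray is [10, 10, 6, 1] with sum 27. This subarray runs from index 2 to index 5.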